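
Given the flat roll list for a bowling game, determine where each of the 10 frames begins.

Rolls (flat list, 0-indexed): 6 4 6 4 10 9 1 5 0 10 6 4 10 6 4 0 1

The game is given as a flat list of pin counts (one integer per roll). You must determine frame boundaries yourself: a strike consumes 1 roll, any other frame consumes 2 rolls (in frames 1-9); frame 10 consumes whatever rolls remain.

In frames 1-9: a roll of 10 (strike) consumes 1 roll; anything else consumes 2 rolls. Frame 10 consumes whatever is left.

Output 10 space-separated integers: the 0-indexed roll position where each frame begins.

Frame 1 starts at roll index 0: rolls=6,4 (sum=10), consumes 2 rolls
Frame 2 starts at roll index 2: rolls=6,4 (sum=10), consumes 2 rolls
Frame 3 starts at roll index 4: roll=10 (strike), consumes 1 roll
Frame 4 starts at roll index 5: rolls=9,1 (sum=10), consumes 2 rolls
Frame 5 starts at roll index 7: rolls=5,0 (sum=5), consumes 2 rolls
Frame 6 starts at roll index 9: roll=10 (strike), consumes 1 roll
Frame 7 starts at roll index 10: rolls=6,4 (sum=10), consumes 2 rolls
Frame 8 starts at roll index 12: roll=10 (strike), consumes 1 roll
Frame 9 starts at roll index 13: rolls=6,4 (sum=10), consumes 2 rolls
Frame 10 starts at roll index 15: 2 remaining rolls

Answer: 0 2 4 5 7 9 10 12 13 15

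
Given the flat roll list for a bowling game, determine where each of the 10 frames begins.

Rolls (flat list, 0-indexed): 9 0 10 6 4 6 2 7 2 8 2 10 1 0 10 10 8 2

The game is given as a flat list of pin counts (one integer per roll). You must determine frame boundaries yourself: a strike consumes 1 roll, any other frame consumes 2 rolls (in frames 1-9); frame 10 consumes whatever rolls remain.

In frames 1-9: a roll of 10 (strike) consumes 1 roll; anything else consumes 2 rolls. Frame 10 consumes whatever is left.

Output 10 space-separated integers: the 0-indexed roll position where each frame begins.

Answer: 0 2 3 5 7 9 11 12 14 15

Derivation:
Frame 1 starts at roll index 0: rolls=9,0 (sum=9), consumes 2 rolls
Frame 2 starts at roll index 2: roll=10 (strike), consumes 1 roll
Frame 3 starts at roll index 3: rolls=6,4 (sum=10), consumes 2 rolls
Frame 4 starts at roll index 5: rolls=6,2 (sum=8), consumes 2 rolls
Frame 5 starts at roll index 7: rolls=7,2 (sum=9), consumes 2 rolls
Frame 6 starts at roll index 9: rolls=8,2 (sum=10), consumes 2 rolls
Frame 7 starts at roll index 11: roll=10 (strike), consumes 1 roll
Frame 8 starts at roll index 12: rolls=1,0 (sum=1), consumes 2 rolls
Frame 9 starts at roll index 14: roll=10 (strike), consumes 1 roll
Frame 10 starts at roll index 15: 3 remaining rolls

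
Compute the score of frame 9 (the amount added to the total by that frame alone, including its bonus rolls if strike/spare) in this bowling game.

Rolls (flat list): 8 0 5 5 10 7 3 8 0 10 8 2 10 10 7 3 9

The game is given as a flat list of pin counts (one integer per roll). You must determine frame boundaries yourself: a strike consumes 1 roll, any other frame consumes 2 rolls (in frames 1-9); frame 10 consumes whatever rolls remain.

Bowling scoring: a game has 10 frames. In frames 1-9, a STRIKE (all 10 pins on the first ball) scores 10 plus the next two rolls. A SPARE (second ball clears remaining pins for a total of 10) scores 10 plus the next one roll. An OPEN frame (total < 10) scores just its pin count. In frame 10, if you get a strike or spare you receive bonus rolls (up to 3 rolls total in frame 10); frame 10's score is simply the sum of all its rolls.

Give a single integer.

Answer: 20

Derivation:
Frame 1: OPEN (8+0=8). Cumulative: 8
Frame 2: SPARE (5+5=10). 10 + next roll (10) = 20. Cumulative: 28
Frame 3: STRIKE. 10 + next two rolls (7+3) = 20. Cumulative: 48
Frame 4: SPARE (7+3=10). 10 + next roll (8) = 18. Cumulative: 66
Frame 5: OPEN (8+0=8). Cumulative: 74
Frame 6: STRIKE. 10 + next two rolls (8+2) = 20. Cumulative: 94
Frame 7: SPARE (8+2=10). 10 + next roll (10) = 20. Cumulative: 114
Frame 8: STRIKE. 10 + next two rolls (10+7) = 27. Cumulative: 141
Frame 9: STRIKE. 10 + next two rolls (7+3) = 20. Cumulative: 161
Frame 10: SPARE. Sum of all frame-10 rolls (7+3+9) = 19. Cumulative: 180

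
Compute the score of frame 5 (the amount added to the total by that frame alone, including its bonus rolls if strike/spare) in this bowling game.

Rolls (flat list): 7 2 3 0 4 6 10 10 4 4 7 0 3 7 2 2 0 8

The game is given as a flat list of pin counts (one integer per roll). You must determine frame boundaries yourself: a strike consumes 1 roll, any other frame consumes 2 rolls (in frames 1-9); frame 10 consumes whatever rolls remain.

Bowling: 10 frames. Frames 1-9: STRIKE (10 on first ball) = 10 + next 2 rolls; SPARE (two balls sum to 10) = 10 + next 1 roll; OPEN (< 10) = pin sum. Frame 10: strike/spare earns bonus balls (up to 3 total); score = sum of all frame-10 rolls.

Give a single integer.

Answer: 18

Derivation:
Frame 1: OPEN (7+2=9). Cumulative: 9
Frame 2: OPEN (3+0=3). Cumulative: 12
Frame 3: SPARE (4+6=10). 10 + next roll (10) = 20. Cumulative: 32
Frame 4: STRIKE. 10 + next two rolls (10+4) = 24. Cumulative: 56
Frame 5: STRIKE. 10 + next two rolls (4+4) = 18. Cumulative: 74
Frame 6: OPEN (4+4=8). Cumulative: 82
Frame 7: OPEN (7+0=7). Cumulative: 89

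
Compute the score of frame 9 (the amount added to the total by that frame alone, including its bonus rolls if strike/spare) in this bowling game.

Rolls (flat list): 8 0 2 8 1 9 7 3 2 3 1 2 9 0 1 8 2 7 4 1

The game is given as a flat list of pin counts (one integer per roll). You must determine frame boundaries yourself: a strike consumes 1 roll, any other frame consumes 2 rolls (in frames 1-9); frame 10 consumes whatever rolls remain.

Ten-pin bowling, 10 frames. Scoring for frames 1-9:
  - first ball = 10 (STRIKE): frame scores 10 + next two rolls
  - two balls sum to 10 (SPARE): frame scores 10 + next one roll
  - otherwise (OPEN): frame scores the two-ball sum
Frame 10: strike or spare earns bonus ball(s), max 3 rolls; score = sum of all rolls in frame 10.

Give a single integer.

Answer: 9

Derivation:
Frame 1: OPEN (8+0=8). Cumulative: 8
Frame 2: SPARE (2+8=10). 10 + next roll (1) = 11. Cumulative: 19
Frame 3: SPARE (1+9=10). 10 + next roll (7) = 17. Cumulative: 36
Frame 4: SPARE (7+3=10). 10 + next roll (2) = 12. Cumulative: 48
Frame 5: OPEN (2+3=5). Cumulative: 53
Frame 6: OPEN (1+2=3). Cumulative: 56
Frame 7: OPEN (9+0=9). Cumulative: 65
Frame 8: OPEN (1+8=9). Cumulative: 74
Frame 9: OPEN (2+7=9). Cumulative: 83
Frame 10: OPEN. Sum of all frame-10 rolls (4+1) = 5. Cumulative: 88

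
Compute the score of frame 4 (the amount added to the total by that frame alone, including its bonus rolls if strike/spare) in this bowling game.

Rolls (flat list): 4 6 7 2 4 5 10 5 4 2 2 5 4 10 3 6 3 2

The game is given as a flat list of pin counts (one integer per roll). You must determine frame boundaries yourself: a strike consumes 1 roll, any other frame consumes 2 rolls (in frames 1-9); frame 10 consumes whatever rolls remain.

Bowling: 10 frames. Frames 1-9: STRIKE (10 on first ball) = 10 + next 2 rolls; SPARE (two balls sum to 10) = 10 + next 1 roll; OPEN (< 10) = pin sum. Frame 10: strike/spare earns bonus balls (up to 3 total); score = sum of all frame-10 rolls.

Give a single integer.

Frame 1: SPARE (4+6=10). 10 + next roll (7) = 17. Cumulative: 17
Frame 2: OPEN (7+2=9). Cumulative: 26
Frame 3: OPEN (4+5=9). Cumulative: 35
Frame 4: STRIKE. 10 + next two rolls (5+4) = 19. Cumulative: 54
Frame 5: OPEN (5+4=9). Cumulative: 63
Frame 6: OPEN (2+2=4). Cumulative: 67

Answer: 19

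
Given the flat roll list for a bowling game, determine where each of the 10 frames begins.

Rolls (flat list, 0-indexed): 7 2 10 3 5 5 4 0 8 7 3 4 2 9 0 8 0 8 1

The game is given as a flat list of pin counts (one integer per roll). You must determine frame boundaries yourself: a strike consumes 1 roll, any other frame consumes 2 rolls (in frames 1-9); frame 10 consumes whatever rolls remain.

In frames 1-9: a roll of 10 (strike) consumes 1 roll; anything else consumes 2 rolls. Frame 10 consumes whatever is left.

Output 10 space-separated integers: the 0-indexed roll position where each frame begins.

Frame 1 starts at roll index 0: rolls=7,2 (sum=9), consumes 2 rolls
Frame 2 starts at roll index 2: roll=10 (strike), consumes 1 roll
Frame 3 starts at roll index 3: rolls=3,5 (sum=8), consumes 2 rolls
Frame 4 starts at roll index 5: rolls=5,4 (sum=9), consumes 2 rolls
Frame 5 starts at roll index 7: rolls=0,8 (sum=8), consumes 2 rolls
Frame 6 starts at roll index 9: rolls=7,3 (sum=10), consumes 2 rolls
Frame 7 starts at roll index 11: rolls=4,2 (sum=6), consumes 2 rolls
Frame 8 starts at roll index 13: rolls=9,0 (sum=9), consumes 2 rolls
Frame 9 starts at roll index 15: rolls=8,0 (sum=8), consumes 2 rolls
Frame 10 starts at roll index 17: 2 remaining rolls

Answer: 0 2 3 5 7 9 11 13 15 17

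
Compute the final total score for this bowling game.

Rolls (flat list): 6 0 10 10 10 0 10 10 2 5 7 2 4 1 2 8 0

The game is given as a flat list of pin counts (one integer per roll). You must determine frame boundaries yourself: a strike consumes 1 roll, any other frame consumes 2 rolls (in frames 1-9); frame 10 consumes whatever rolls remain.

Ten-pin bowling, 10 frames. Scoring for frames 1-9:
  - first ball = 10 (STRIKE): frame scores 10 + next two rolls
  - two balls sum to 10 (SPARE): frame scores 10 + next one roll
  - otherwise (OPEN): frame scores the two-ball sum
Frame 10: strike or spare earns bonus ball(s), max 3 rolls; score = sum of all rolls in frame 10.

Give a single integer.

Frame 1: OPEN (6+0=6). Cumulative: 6
Frame 2: STRIKE. 10 + next two rolls (10+10) = 30. Cumulative: 36
Frame 3: STRIKE. 10 + next two rolls (10+0) = 20. Cumulative: 56
Frame 4: STRIKE. 10 + next two rolls (0+10) = 20. Cumulative: 76
Frame 5: SPARE (0+10=10). 10 + next roll (10) = 20. Cumulative: 96
Frame 6: STRIKE. 10 + next two rolls (2+5) = 17. Cumulative: 113
Frame 7: OPEN (2+5=7). Cumulative: 120
Frame 8: OPEN (7+2=9). Cumulative: 129
Frame 9: OPEN (4+1=5). Cumulative: 134
Frame 10: SPARE. Sum of all frame-10 rolls (2+8+0) = 10. Cumulative: 144

Answer: 144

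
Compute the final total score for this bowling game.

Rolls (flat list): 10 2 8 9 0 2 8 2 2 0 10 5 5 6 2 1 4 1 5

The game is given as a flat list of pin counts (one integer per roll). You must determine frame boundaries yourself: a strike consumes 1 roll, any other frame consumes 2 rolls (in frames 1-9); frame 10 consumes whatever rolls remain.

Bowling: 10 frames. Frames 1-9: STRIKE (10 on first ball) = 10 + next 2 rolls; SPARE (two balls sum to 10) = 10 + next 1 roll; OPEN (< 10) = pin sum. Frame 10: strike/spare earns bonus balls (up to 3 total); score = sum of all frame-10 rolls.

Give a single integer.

Frame 1: STRIKE. 10 + next two rolls (2+8) = 20. Cumulative: 20
Frame 2: SPARE (2+8=10). 10 + next roll (9) = 19. Cumulative: 39
Frame 3: OPEN (9+0=9). Cumulative: 48
Frame 4: SPARE (2+8=10). 10 + next roll (2) = 12. Cumulative: 60
Frame 5: OPEN (2+2=4). Cumulative: 64
Frame 6: SPARE (0+10=10). 10 + next roll (5) = 15. Cumulative: 79
Frame 7: SPARE (5+5=10). 10 + next roll (6) = 16. Cumulative: 95
Frame 8: OPEN (6+2=8). Cumulative: 103
Frame 9: OPEN (1+4=5). Cumulative: 108
Frame 10: OPEN. Sum of all frame-10 rolls (1+5) = 6. Cumulative: 114

Answer: 114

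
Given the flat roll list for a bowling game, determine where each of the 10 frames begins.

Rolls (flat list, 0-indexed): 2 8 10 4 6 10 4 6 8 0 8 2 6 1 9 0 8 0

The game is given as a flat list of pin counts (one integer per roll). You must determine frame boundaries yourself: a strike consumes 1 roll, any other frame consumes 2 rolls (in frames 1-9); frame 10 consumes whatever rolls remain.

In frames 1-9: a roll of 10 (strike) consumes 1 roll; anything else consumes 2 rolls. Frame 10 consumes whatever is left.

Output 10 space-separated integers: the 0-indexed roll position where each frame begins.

Frame 1 starts at roll index 0: rolls=2,8 (sum=10), consumes 2 rolls
Frame 2 starts at roll index 2: roll=10 (strike), consumes 1 roll
Frame 3 starts at roll index 3: rolls=4,6 (sum=10), consumes 2 rolls
Frame 4 starts at roll index 5: roll=10 (strike), consumes 1 roll
Frame 5 starts at roll index 6: rolls=4,6 (sum=10), consumes 2 rolls
Frame 6 starts at roll index 8: rolls=8,0 (sum=8), consumes 2 rolls
Frame 7 starts at roll index 10: rolls=8,2 (sum=10), consumes 2 rolls
Frame 8 starts at roll index 12: rolls=6,1 (sum=7), consumes 2 rolls
Frame 9 starts at roll index 14: rolls=9,0 (sum=9), consumes 2 rolls
Frame 10 starts at roll index 16: 2 remaining rolls

Answer: 0 2 3 5 6 8 10 12 14 16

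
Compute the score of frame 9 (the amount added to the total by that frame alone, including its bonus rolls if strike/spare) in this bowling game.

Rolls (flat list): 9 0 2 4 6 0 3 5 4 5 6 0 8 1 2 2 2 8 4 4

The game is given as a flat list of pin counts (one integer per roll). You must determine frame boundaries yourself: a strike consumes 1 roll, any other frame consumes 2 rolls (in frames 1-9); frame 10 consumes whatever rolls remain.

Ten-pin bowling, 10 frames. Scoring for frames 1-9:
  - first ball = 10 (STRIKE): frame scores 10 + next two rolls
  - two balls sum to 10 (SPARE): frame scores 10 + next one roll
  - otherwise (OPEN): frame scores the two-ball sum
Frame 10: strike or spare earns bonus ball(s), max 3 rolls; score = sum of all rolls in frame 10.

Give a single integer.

Frame 1: OPEN (9+0=9). Cumulative: 9
Frame 2: OPEN (2+4=6). Cumulative: 15
Frame 3: OPEN (6+0=6). Cumulative: 21
Frame 4: OPEN (3+5=8). Cumulative: 29
Frame 5: OPEN (4+5=9). Cumulative: 38
Frame 6: OPEN (6+0=6). Cumulative: 44
Frame 7: OPEN (8+1=9). Cumulative: 53
Frame 8: OPEN (2+2=4). Cumulative: 57
Frame 9: SPARE (2+8=10). 10 + next roll (4) = 14. Cumulative: 71
Frame 10: OPEN. Sum of all frame-10 rolls (4+4) = 8. Cumulative: 79

Answer: 14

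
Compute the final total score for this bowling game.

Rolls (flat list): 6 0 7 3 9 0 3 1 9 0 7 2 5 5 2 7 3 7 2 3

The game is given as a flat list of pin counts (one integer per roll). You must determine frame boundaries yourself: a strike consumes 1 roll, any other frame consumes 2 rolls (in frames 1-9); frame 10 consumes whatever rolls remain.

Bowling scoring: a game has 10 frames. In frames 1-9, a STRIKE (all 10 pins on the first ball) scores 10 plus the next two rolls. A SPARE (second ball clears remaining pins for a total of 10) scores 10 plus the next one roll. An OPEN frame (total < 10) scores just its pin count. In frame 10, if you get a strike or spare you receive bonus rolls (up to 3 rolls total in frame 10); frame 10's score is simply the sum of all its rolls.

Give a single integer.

Answer: 94

Derivation:
Frame 1: OPEN (6+0=6). Cumulative: 6
Frame 2: SPARE (7+3=10). 10 + next roll (9) = 19. Cumulative: 25
Frame 3: OPEN (9+0=9). Cumulative: 34
Frame 4: OPEN (3+1=4). Cumulative: 38
Frame 5: OPEN (9+0=9). Cumulative: 47
Frame 6: OPEN (7+2=9). Cumulative: 56
Frame 7: SPARE (5+5=10). 10 + next roll (2) = 12. Cumulative: 68
Frame 8: OPEN (2+7=9). Cumulative: 77
Frame 9: SPARE (3+7=10). 10 + next roll (2) = 12. Cumulative: 89
Frame 10: OPEN. Sum of all frame-10 rolls (2+3) = 5. Cumulative: 94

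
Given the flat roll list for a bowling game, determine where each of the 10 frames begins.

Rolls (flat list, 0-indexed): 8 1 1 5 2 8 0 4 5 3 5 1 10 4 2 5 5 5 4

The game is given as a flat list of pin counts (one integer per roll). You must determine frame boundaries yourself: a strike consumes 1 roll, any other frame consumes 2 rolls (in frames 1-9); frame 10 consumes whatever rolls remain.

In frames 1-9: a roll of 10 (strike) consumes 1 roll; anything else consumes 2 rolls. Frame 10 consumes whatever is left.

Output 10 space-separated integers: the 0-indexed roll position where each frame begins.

Answer: 0 2 4 6 8 10 12 13 15 17

Derivation:
Frame 1 starts at roll index 0: rolls=8,1 (sum=9), consumes 2 rolls
Frame 2 starts at roll index 2: rolls=1,5 (sum=6), consumes 2 rolls
Frame 3 starts at roll index 4: rolls=2,8 (sum=10), consumes 2 rolls
Frame 4 starts at roll index 6: rolls=0,4 (sum=4), consumes 2 rolls
Frame 5 starts at roll index 8: rolls=5,3 (sum=8), consumes 2 rolls
Frame 6 starts at roll index 10: rolls=5,1 (sum=6), consumes 2 rolls
Frame 7 starts at roll index 12: roll=10 (strike), consumes 1 roll
Frame 8 starts at roll index 13: rolls=4,2 (sum=6), consumes 2 rolls
Frame 9 starts at roll index 15: rolls=5,5 (sum=10), consumes 2 rolls
Frame 10 starts at roll index 17: 2 remaining rolls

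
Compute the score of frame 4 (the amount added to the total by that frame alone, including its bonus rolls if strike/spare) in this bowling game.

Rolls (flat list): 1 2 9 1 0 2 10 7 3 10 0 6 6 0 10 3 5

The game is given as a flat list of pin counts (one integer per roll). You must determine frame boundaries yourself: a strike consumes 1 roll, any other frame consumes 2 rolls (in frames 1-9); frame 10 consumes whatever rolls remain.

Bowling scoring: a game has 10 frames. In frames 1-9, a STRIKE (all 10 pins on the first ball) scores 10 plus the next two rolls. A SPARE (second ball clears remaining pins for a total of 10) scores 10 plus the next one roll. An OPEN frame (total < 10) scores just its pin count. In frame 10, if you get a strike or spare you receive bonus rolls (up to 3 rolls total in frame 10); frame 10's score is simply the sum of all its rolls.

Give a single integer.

Frame 1: OPEN (1+2=3). Cumulative: 3
Frame 2: SPARE (9+1=10). 10 + next roll (0) = 10. Cumulative: 13
Frame 3: OPEN (0+2=2). Cumulative: 15
Frame 4: STRIKE. 10 + next two rolls (7+3) = 20. Cumulative: 35
Frame 5: SPARE (7+3=10). 10 + next roll (10) = 20. Cumulative: 55
Frame 6: STRIKE. 10 + next two rolls (0+6) = 16. Cumulative: 71

Answer: 20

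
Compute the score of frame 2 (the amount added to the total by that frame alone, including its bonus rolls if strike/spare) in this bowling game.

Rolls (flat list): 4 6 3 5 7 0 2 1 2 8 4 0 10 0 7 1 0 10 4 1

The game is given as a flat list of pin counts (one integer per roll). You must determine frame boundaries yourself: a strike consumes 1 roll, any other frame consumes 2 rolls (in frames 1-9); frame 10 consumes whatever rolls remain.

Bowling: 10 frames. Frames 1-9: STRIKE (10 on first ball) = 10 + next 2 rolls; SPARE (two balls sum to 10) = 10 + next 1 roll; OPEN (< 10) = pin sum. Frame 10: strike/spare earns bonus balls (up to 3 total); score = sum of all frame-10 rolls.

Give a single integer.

Frame 1: SPARE (4+6=10). 10 + next roll (3) = 13. Cumulative: 13
Frame 2: OPEN (3+5=8). Cumulative: 21
Frame 3: OPEN (7+0=7). Cumulative: 28
Frame 4: OPEN (2+1=3). Cumulative: 31

Answer: 8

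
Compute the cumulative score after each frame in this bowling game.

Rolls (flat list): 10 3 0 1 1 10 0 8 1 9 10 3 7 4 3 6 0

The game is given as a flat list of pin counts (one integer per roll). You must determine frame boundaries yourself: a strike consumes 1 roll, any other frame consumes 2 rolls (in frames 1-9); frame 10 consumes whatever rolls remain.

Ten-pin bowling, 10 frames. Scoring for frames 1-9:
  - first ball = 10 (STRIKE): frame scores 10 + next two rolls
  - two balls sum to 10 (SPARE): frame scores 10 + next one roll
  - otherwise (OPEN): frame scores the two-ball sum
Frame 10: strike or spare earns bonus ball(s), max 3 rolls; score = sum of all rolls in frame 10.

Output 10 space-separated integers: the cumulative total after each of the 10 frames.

Frame 1: STRIKE. 10 + next two rolls (3+0) = 13. Cumulative: 13
Frame 2: OPEN (3+0=3). Cumulative: 16
Frame 3: OPEN (1+1=2). Cumulative: 18
Frame 4: STRIKE. 10 + next two rolls (0+8) = 18. Cumulative: 36
Frame 5: OPEN (0+8=8). Cumulative: 44
Frame 6: SPARE (1+9=10). 10 + next roll (10) = 20. Cumulative: 64
Frame 7: STRIKE. 10 + next two rolls (3+7) = 20. Cumulative: 84
Frame 8: SPARE (3+7=10). 10 + next roll (4) = 14. Cumulative: 98
Frame 9: OPEN (4+3=7). Cumulative: 105
Frame 10: OPEN. Sum of all frame-10 rolls (6+0) = 6. Cumulative: 111

Answer: 13 16 18 36 44 64 84 98 105 111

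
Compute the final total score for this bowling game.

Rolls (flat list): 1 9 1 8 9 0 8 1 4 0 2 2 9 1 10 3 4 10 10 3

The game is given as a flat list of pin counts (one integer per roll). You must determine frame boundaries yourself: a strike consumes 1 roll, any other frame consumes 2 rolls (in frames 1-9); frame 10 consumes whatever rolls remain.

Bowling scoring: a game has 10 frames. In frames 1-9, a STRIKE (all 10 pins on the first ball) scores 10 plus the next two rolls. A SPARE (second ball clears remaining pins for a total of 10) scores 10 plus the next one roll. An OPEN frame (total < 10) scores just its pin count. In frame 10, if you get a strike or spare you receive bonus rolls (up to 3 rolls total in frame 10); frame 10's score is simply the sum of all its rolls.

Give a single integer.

Frame 1: SPARE (1+9=10). 10 + next roll (1) = 11. Cumulative: 11
Frame 2: OPEN (1+8=9). Cumulative: 20
Frame 3: OPEN (9+0=9). Cumulative: 29
Frame 4: OPEN (8+1=9). Cumulative: 38
Frame 5: OPEN (4+0=4). Cumulative: 42
Frame 6: OPEN (2+2=4). Cumulative: 46
Frame 7: SPARE (9+1=10). 10 + next roll (10) = 20. Cumulative: 66
Frame 8: STRIKE. 10 + next two rolls (3+4) = 17. Cumulative: 83
Frame 9: OPEN (3+4=7). Cumulative: 90
Frame 10: STRIKE. Sum of all frame-10 rolls (10+10+3) = 23. Cumulative: 113

Answer: 113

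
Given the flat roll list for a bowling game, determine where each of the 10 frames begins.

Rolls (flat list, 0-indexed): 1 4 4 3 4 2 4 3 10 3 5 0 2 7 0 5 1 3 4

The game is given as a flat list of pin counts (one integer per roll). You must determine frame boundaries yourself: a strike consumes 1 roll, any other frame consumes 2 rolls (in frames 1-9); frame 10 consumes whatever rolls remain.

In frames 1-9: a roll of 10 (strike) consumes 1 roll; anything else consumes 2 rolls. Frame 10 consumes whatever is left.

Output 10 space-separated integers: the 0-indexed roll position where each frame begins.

Frame 1 starts at roll index 0: rolls=1,4 (sum=5), consumes 2 rolls
Frame 2 starts at roll index 2: rolls=4,3 (sum=7), consumes 2 rolls
Frame 3 starts at roll index 4: rolls=4,2 (sum=6), consumes 2 rolls
Frame 4 starts at roll index 6: rolls=4,3 (sum=7), consumes 2 rolls
Frame 5 starts at roll index 8: roll=10 (strike), consumes 1 roll
Frame 6 starts at roll index 9: rolls=3,5 (sum=8), consumes 2 rolls
Frame 7 starts at roll index 11: rolls=0,2 (sum=2), consumes 2 rolls
Frame 8 starts at roll index 13: rolls=7,0 (sum=7), consumes 2 rolls
Frame 9 starts at roll index 15: rolls=5,1 (sum=6), consumes 2 rolls
Frame 10 starts at roll index 17: 2 remaining rolls

Answer: 0 2 4 6 8 9 11 13 15 17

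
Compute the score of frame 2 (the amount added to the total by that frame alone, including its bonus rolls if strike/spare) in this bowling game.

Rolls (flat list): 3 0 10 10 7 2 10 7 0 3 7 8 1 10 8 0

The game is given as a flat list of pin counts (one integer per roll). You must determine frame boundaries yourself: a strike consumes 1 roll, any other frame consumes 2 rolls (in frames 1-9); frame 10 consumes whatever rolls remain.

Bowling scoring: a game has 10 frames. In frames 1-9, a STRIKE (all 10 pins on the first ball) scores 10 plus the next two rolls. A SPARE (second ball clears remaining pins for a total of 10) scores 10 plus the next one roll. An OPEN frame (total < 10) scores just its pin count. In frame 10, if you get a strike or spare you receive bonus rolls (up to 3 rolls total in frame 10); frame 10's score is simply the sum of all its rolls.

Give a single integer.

Answer: 27

Derivation:
Frame 1: OPEN (3+0=3). Cumulative: 3
Frame 2: STRIKE. 10 + next two rolls (10+7) = 27. Cumulative: 30
Frame 3: STRIKE. 10 + next two rolls (7+2) = 19. Cumulative: 49
Frame 4: OPEN (7+2=9). Cumulative: 58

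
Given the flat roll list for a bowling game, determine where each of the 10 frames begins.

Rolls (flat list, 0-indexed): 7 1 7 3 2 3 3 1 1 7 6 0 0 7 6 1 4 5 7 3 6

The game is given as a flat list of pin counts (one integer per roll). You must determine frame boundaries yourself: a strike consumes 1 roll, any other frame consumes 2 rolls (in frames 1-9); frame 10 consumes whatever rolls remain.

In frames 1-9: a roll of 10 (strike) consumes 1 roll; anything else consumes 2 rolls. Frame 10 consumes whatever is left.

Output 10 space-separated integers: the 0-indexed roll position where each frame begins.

Frame 1 starts at roll index 0: rolls=7,1 (sum=8), consumes 2 rolls
Frame 2 starts at roll index 2: rolls=7,3 (sum=10), consumes 2 rolls
Frame 3 starts at roll index 4: rolls=2,3 (sum=5), consumes 2 rolls
Frame 4 starts at roll index 6: rolls=3,1 (sum=4), consumes 2 rolls
Frame 5 starts at roll index 8: rolls=1,7 (sum=8), consumes 2 rolls
Frame 6 starts at roll index 10: rolls=6,0 (sum=6), consumes 2 rolls
Frame 7 starts at roll index 12: rolls=0,7 (sum=7), consumes 2 rolls
Frame 8 starts at roll index 14: rolls=6,1 (sum=7), consumes 2 rolls
Frame 9 starts at roll index 16: rolls=4,5 (sum=9), consumes 2 rolls
Frame 10 starts at roll index 18: 3 remaining rolls

Answer: 0 2 4 6 8 10 12 14 16 18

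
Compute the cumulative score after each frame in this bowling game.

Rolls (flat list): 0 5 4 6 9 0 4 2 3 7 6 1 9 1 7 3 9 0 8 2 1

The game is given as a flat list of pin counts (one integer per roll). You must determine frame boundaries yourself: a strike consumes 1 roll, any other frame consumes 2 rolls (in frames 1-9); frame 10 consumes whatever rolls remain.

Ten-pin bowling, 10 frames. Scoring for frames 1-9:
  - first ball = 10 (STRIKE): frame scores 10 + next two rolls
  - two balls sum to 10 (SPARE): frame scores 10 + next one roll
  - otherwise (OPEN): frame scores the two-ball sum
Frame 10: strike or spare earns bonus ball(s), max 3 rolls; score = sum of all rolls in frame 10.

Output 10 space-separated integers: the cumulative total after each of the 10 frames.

Frame 1: OPEN (0+5=5). Cumulative: 5
Frame 2: SPARE (4+6=10). 10 + next roll (9) = 19. Cumulative: 24
Frame 3: OPEN (9+0=9). Cumulative: 33
Frame 4: OPEN (4+2=6). Cumulative: 39
Frame 5: SPARE (3+7=10). 10 + next roll (6) = 16. Cumulative: 55
Frame 6: OPEN (6+1=7). Cumulative: 62
Frame 7: SPARE (9+1=10). 10 + next roll (7) = 17. Cumulative: 79
Frame 8: SPARE (7+3=10). 10 + next roll (9) = 19. Cumulative: 98
Frame 9: OPEN (9+0=9). Cumulative: 107
Frame 10: SPARE. Sum of all frame-10 rolls (8+2+1) = 11. Cumulative: 118

Answer: 5 24 33 39 55 62 79 98 107 118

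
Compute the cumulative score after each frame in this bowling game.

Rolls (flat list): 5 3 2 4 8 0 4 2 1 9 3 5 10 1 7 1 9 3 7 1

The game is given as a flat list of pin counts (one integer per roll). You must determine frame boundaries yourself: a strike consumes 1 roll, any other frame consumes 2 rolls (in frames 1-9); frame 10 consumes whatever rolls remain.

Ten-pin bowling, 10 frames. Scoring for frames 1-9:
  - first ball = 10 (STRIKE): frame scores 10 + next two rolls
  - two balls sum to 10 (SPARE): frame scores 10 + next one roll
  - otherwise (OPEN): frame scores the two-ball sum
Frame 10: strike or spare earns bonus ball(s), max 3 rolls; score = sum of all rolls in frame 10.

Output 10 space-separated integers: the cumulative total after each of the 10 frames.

Frame 1: OPEN (5+3=8). Cumulative: 8
Frame 2: OPEN (2+4=6). Cumulative: 14
Frame 3: OPEN (8+0=8). Cumulative: 22
Frame 4: OPEN (4+2=6). Cumulative: 28
Frame 5: SPARE (1+9=10). 10 + next roll (3) = 13. Cumulative: 41
Frame 6: OPEN (3+5=8). Cumulative: 49
Frame 7: STRIKE. 10 + next two rolls (1+7) = 18. Cumulative: 67
Frame 8: OPEN (1+7=8). Cumulative: 75
Frame 9: SPARE (1+9=10). 10 + next roll (3) = 13. Cumulative: 88
Frame 10: SPARE. Sum of all frame-10 rolls (3+7+1) = 11. Cumulative: 99

Answer: 8 14 22 28 41 49 67 75 88 99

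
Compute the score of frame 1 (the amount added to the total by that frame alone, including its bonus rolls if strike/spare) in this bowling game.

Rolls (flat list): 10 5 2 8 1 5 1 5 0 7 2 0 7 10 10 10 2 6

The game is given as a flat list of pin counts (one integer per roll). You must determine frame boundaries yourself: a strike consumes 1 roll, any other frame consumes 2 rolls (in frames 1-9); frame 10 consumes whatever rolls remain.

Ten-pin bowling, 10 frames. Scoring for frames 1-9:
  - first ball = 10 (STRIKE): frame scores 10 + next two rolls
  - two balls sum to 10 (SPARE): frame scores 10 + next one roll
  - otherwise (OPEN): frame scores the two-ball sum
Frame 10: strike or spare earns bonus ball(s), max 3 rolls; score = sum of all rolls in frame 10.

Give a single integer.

Answer: 17

Derivation:
Frame 1: STRIKE. 10 + next two rolls (5+2) = 17. Cumulative: 17
Frame 2: OPEN (5+2=7). Cumulative: 24
Frame 3: OPEN (8+1=9). Cumulative: 33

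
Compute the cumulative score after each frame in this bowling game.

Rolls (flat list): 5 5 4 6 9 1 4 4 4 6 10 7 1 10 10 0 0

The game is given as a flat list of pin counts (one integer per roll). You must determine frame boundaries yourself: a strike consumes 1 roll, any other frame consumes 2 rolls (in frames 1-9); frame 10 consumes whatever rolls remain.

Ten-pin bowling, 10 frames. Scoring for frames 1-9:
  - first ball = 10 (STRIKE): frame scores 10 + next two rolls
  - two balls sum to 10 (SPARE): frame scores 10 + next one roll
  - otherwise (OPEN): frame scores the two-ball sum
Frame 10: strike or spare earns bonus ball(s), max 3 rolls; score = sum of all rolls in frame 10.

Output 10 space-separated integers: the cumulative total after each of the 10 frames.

Answer: 14 33 47 55 75 93 101 121 131 131

Derivation:
Frame 1: SPARE (5+5=10). 10 + next roll (4) = 14. Cumulative: 14
Frame 2: SPARE (4+6=10). 10 + next roll (9) = 19. Cumulative: 33
Frame 3: SPARE (9+1=10). 10 + next roll (4) = 14. Cumulative: 47
Frame 4: OPEN (4+4=8). Cumulative: 55
Frame 5: SPARE (4+6=10). 10 + next roll (10) = 20. Cumulative: 75
Frame 6: STRIKE. 10 + next two rolls (7+1) = 18. Cumulative: 93
Frame 7: OPEN (7+1=8). Cumulative: 101
Frame 8: STRIKE. 10 + next two rolls (10+0) = 20. Cumulative: 121
Frame 9: STRIKE. 10 + next two rolls (0+0) = 10. Cumulative: 131
Frame 10: OPEN. Sum of all frame-10 rolls (0+0) = 0. Cumulative: 131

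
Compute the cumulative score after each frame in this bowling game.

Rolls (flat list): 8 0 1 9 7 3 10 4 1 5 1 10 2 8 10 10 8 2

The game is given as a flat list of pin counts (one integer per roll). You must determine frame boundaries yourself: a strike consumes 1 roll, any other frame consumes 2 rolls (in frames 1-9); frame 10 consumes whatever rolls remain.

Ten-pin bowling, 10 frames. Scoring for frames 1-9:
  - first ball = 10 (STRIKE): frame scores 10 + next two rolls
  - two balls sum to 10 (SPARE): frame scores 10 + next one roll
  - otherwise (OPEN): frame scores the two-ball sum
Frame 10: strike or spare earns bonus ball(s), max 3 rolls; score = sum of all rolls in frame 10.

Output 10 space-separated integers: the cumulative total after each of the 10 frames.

Frame 1: OPEN (8+0=8). Cumulative: 8
Frame 2: SPARE (1+9=10). 10 + next roll (7) = 17. Cumulative: 25
Frame 3: SPARE (7+3=10). 10 + next roll (10) = 20. Cumulative: 45
Frame 4: STRIKE. 10 + next two rolls (4+1) = 15. Cumulative: 60
Frame 5: OPEN (4+1=5). Cumulative: 65
Frame 6: OPEN (5+1=6). Cumulative: 71
Frame 7: STRIKE. 10 + next two rolls (2+8) = 20. Cumulative: 91
Frame 8: SPARE (2+8=10). 10 + next roll (10) = 20. Cumulative: 111
Frame 9: STRIKE. 10 + next two rolls (10+8) = 28. Cumulative: 139
Frame 10: STRIKE. Sum of all frame-10 rolls (10+8+2) = 20. Cumulative: 159

Answer: 8 25 45 60 65 71 91 111 139 159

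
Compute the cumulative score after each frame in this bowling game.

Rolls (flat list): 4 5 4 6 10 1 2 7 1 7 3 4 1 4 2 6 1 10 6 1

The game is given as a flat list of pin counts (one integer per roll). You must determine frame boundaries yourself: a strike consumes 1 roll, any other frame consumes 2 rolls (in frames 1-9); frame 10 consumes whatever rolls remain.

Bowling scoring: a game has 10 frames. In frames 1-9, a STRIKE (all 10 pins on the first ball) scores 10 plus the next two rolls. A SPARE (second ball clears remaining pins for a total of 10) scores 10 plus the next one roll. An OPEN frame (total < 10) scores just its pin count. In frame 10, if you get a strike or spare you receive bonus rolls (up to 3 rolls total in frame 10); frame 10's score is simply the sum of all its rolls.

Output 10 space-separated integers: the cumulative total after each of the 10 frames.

Answer: 9 29 42 45 53 67 72 78 85 102

Derivation:
Frame 1: OPEN (4+5=9). Cumulative: 9
Frame 2: SPARE (4+6=10). 10 + next roll (10) = 20. Cumulative: 29
Frame 3: STRIKE. 10 + next two rolls (1+2) = 13. Cumulative: 42
Frame 4: OPEN (1+2=3). Cumulative: 45
Frame 5: OPEN (7+1=8). Cumulative: 53
Frame 6: SPARE (7+3=10). 10 + next roll (4) = 14. Cumulative: 67
Frame 7: OPEN (4+1=5). Cumulative: 72
Frame 8: OPEN (4+2=6). Cumulative: 78
Frame 9: OPEN (6+1=7). Cumulative: 85
Frame 10: STRIKE. Sum of all frame-10 rolls (10+6+1) = 17. Cumulative: 102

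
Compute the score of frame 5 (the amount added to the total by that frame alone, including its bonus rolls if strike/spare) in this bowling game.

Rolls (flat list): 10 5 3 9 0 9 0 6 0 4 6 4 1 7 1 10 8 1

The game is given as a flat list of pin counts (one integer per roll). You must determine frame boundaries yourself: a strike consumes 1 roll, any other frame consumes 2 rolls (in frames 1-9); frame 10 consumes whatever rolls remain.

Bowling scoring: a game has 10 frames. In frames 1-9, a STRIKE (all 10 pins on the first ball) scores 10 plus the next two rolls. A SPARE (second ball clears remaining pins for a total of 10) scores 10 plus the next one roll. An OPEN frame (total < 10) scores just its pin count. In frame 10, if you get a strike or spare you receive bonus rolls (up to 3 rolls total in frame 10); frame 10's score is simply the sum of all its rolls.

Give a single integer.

Frame 1: STRIKE. 10 + next two rolls (5+3) = 18. Cumulative: 18
Frame 2: OPEN (5+3=8). Cumulative: 26
Frame 3: OPEN (9+0=9). Cumulative: 35
Frame 4: OPEN (9+0=9). Cumulative: 44
Frame 5: OPEN (6+0=6). Cumulative: 50
Frame 6: SPARE (4+6=10). 10 + next roll (4) = 14. Cumulative: 64
Frame 7: OPEN (4+1=5). Cumulative: 69

Answer: 6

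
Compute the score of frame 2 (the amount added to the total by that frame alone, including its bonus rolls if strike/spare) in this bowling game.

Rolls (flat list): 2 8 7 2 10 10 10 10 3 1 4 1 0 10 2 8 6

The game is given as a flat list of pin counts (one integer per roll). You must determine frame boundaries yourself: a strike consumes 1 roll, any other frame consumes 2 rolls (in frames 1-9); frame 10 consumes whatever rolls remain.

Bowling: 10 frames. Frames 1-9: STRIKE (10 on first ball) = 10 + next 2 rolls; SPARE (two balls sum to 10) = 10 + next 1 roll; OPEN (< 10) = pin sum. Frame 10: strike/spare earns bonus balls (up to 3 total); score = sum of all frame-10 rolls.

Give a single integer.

Frame 1: SPARE (2+8=10). 10 + next roll (7) = 17. Cumulative: 17
Frame 2: OPEN (7+2=9). Cumulative: 26
Frame 3: STRIKE. 10 + next two rolls (10+10) = 30. Cumulative: 56
Frame 4: STRIKE. 10 + next two rolls (10+10) = 30. Cumulative: 86

Answer: 9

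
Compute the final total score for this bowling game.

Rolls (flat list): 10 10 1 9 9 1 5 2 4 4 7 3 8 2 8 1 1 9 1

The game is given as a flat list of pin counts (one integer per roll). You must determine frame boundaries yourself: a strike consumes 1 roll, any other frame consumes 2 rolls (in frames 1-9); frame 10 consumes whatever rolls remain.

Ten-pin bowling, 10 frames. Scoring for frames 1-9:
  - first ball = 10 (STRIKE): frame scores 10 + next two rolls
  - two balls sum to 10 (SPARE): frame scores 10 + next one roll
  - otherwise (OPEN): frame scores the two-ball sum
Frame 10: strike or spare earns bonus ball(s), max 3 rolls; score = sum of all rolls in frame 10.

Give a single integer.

Frame 1: STRIKE. 10 + next two rolls (10+1) = 21. Cumulative: 21
Frame 2: STRIKE. 10 + next two rolls (1+9) = 20. Cumulative: 41
Frame 3: SPARE (1+9=10). 10 + next roll (9) = 19. Cumulative: 60
Frame 4: SPARE (9+1=10). 10 + next roll (5) = 15. Cumulative: 75
Frame 5: OPEN (5+2=7). Cumulative: 82
Frame 6: OPEN (4+4=8). Cumulative: 90
Frame 7: SPARE (7+3=10). 10 + next roll (8) = 18. Cumulative: 108
Frame 8: SPARE (8+2=10). 10 + next roll (8) = 18. Cumulative: 126
Frame 9: OPEN (8+1=9). Cumulative: 135
Frame 10: SPARE. Sum of all frame-10 rolls (1+9+1) = 11. Cumulative: 146

Answer: 146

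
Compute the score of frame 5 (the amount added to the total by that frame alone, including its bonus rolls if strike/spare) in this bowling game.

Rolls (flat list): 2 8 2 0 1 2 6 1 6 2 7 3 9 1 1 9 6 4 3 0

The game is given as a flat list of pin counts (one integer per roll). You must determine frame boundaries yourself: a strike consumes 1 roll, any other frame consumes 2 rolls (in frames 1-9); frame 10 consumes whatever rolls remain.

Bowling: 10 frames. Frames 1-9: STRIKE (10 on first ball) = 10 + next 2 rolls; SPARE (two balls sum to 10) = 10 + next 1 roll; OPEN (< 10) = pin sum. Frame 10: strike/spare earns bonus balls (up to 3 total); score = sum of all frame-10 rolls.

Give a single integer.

Answer: 8

Derivation:
Frame 1: SPARE (2+8=10). 10 + next roll (2) = 12. Cumulative: 12
Frame 2: OPEN (2+0=2). Cumulative: 14
Frame 3: OPEN (1+2=3). Cumulative: 17
Frame 4: OPEN (6+1=7). Cumulative: 24
Frame 5: OPEN (6+2=8). Cumulative: 32
Frame 6: SPARE (7+3=10). 10 + next roll (9) = 19. Cumulative: 51
Frame 7: SPARE (9+1=10). 10 + next roll (1) = 11. Cumulative: 62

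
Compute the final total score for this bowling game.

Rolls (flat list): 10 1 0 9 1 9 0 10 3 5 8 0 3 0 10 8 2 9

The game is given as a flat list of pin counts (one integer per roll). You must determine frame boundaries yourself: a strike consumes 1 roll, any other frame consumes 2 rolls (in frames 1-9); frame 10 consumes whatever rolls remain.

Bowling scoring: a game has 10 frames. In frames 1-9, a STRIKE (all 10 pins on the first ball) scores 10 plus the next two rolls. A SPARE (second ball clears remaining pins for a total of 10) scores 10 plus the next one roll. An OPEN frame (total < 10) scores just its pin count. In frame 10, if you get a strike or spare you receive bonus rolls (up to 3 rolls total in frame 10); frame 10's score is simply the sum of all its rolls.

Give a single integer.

Answer: 116

Derivation:
Frame 1: STRIKE. 10 + next two rolls (1+0) = 11. Cumulative: 11
Frame 2: OPEN (1+0=1). Cumulative: 12
Frame 3: SPARE (9+1=10). 10 + next roll (9) = 19. Cumulative: 31
Frame 4: OPEN (9+0=9). Cumulative: 40
Frame 5: STRIKE. 10 + next two rolls (3+5) = 18. Cumulative: 58
Frame 6: OPEN (3+5=8). Cumulative: 66
Frame 7: OPEN (8+0=8). Cumulative: 74
Frame 8: OPEN (3+0=3). Cumulative: 77
Frame 9: STRIKE. 10 + next two rolls (8+2) = 20. Cumulative: 97
Frame 10: SPARE. Sum of all frame-10 rolls (8+2+9) = 19. Cumulative: 116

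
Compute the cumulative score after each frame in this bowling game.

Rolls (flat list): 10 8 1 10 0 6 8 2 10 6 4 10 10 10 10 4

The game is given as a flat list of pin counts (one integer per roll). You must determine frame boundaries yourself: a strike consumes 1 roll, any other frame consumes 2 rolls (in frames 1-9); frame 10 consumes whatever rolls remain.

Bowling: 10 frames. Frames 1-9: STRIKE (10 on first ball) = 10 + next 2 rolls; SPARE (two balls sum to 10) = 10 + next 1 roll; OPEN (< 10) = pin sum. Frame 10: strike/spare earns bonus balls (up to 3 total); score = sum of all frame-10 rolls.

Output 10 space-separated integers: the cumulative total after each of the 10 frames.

Frame 1: STRIKE. 10 + next two rolls (8+1) = 19. Cumulative: 19
Frame 2: OPEN (8+1=9). Cumulative: 28
Frame 3: STRIKE. 10 + next two rolls (0+6) = 16. Cumulative: 44
Frame 4: OPEN (0+6=6). Cumulative: 50
Frame 5: SPARE (8+2=10). 10 + next roll (10) = 20. Cumulative: 70
Frame 6: STRIKE. 10 + next two rolls (6+4) = 20. Cumulative: 90
Frame 7: SPARE (6+4=10). 10 + next roll (10) = 20. Cumulative: 110
Frame 8: STRIKE. 10 + next two rolls (10+10) = 30. Cumulative: 140
Frame 9: STRIKE. 10 + next two rolls (10+10) = 30. Cumulative: 170
Frame 10: STRIKE. Sum of all frame-10 rolls (10+10+4) = 24. Cumulative: 194

Answer: 19 28 44 50 70 90 110 140 170 194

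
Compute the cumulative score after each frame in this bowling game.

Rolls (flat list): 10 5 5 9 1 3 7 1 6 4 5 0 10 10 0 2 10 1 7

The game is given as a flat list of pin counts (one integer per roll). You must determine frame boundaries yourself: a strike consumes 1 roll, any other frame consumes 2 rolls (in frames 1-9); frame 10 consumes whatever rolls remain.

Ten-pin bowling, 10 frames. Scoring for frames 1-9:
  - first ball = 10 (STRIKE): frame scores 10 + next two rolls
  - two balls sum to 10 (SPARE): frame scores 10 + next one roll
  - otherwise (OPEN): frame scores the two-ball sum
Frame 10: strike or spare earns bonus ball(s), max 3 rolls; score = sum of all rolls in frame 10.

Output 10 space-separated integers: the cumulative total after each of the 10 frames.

Frame 1: STRIKE. 10 + next two rolls (5+5) = 20. Cumulative: 20
Frame 2: SPARE (5+5=10). 10 + next roll (9) = 19. Cumulative: 39
Frame 3: SPARE (9+1=10). 10 + next roll (3) = 13. Cumulative: 52
Frame 4: SPARE (3+7=10). 10 + next roll (1) = 11. Cumulative: 63
Frame 5: OPEN (1+6=7). Cumulative: 70
Frame 6: OPEN (4+5=9). Cumulative: 79
Frame 7: SPARE (0+10=10). 10 + next roll (10) = 20. Cumulative: 99
Frame 8: STRIKE. 10 + next two rolls (0+2) = 12. Cumulative: 111
Frame 9: OPEN (0+2=2). Cumulative: 113
Frame 10: STRIKE. Sum of all frame-10 rolls (10+1+7) = 18. Cumulative: 131

Answer: 20 39 52 63 70 79 99 111 113 131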